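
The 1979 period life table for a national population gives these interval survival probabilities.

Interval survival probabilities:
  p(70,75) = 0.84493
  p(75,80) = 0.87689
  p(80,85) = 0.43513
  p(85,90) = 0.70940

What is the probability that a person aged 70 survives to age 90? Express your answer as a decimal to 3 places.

Chaining the interval survival probabilities: 0.84493 × 0.87689 × 0.43513 × 0.70940.
= 0.228705.

0.229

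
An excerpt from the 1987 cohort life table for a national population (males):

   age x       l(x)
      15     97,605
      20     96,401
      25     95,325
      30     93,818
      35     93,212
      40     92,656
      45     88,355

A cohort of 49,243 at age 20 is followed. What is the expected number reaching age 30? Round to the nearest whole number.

47924

The relevant probability is 93,818/96,401 = 0.973206.
Expected number = 49,243 × 0.973206 = 47924.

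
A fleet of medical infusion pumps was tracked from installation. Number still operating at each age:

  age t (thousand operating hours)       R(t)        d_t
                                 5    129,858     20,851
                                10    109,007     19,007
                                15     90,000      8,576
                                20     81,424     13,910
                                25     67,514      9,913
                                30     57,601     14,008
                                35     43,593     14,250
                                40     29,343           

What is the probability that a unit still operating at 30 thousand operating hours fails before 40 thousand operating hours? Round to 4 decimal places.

0.4906

P(fail before 40 | operational at 30) = 1 − R(40)/R(30) = 1 − 29,343/57,601 = (28,258)/57,601 = 0.490582.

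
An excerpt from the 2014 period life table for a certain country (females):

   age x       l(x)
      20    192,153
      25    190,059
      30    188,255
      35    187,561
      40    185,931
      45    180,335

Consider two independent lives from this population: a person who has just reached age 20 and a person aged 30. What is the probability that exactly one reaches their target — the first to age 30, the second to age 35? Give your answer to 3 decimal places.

p₁ = l(30)/l(20) = 188,255/192,153 = 0.979714; p₂ = l(35)/l(30) = 187,561/188,255 = 0.996314.
P(exactly one) = p₁(1−p₂) + (1−p₁)p₂ = 0.003611 + 0.020211 = 0.023822.

0.024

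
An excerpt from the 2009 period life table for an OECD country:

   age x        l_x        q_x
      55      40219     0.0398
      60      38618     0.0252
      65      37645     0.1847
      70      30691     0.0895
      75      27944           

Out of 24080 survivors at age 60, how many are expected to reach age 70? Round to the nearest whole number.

The relevant probability is 30691/38618 = 0.794733.
Expected number = 24080 × 0.794733 = 19137.

19137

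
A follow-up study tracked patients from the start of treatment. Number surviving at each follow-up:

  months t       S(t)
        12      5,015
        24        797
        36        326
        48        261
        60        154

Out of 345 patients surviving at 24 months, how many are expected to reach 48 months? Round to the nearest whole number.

The relevant probability is 261/797 = 0.327478.
Expected number = 345 × 0.327478 = 113.

113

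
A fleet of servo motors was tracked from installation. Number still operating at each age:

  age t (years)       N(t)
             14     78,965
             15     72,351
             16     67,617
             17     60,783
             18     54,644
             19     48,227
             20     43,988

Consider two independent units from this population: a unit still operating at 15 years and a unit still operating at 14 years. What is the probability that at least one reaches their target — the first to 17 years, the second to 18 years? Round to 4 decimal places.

0.9508

p₁ = N(17)/N(15) = 60,783/72,351 = 0.840113; p₂ = N(18)/N(14) = 54,644/78,965 = 0.692003.
P(at least one) = 1 − (1−p₁)(1−p₂) = 1 − 0.159887 × 0.307997 = 0.950755.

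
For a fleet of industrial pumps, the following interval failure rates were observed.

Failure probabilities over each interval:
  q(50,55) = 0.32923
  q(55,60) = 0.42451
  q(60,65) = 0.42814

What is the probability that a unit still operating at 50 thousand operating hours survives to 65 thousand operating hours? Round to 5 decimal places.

Survival from 50 to 65 is the product of surviving each interval: (1 − 0.32923) × (1 − 0.42451) × (1 − 0.42814).
= 0.67077 × 0.57549 × 0.57186 = 0.220750.

0.22075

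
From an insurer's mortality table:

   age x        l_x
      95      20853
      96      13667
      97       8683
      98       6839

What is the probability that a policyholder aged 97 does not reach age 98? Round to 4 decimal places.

0.2124

P(die before 98 | alive at 97) = 1 − l_98/l_97 = 1 − 6839/8683 = (1844)/8683 = 0.212369.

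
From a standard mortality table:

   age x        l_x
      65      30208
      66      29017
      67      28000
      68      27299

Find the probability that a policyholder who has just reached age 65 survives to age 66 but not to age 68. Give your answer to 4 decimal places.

We want 1|2q65 = (l_66 − l_68)/l_65.
This is the probability of reaching 66 but not 68, conditional on being alive at 65: (l_66 − l_68) / l_65.
= (29017 − 27299) / 30208 = 1718 / 30208 = 0.056872.

0.0569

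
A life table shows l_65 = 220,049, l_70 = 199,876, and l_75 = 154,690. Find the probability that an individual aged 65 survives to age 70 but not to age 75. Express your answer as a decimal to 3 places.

0.205

This is the probability of reaching 70 but not 75, conditional on being alive at 65: (l_70 − l_75) / l_65.
= (199,876 − 154,690) / 220,049 = 45,186 / 220,049 = 0.205345.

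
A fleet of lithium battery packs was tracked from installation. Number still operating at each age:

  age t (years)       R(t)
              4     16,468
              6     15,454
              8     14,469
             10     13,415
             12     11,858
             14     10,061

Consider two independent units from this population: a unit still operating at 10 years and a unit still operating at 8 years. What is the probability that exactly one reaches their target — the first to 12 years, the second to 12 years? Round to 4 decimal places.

p₁ = R(12)/R(10) = 11,858/13,415 = 0.883936; p₂ = R(12)/R(8) = 11,858/14,469 = 0.819545.
P(exactly one) = p₁(1−p₂) + (1−p₁)p₂ = 0.159511 + 0.095120 = 0.254630.

0.2546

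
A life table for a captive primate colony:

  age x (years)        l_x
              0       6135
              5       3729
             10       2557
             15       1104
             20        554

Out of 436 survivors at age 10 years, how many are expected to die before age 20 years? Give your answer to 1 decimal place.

The relevant probability is 1 − 554/2557 = 0.783340.
Expected number = 436 × 0.783340 = 341.5.

341.5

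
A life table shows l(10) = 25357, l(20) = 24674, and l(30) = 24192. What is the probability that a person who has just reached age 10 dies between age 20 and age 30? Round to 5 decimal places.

This is the probability of reaching 20 but not 30, conditional on being alive at 10: (l(20) − l(30)) / l(10).
= (24674 − 24192) / 25357 = 482 / 25357 = 0.019009.

0.01901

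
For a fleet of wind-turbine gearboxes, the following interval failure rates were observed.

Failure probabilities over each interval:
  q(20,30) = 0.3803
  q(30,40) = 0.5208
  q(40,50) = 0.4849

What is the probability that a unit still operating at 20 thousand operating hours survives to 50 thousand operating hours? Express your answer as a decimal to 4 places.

0.1530

Survival from 20 to 50 is the product of surviving each interval: (1 − 0.3803) × (1 − 0.5208) × (1 − 0.4849).
= 0.6197 × 0.4792 × 0.5151 = 0.152964.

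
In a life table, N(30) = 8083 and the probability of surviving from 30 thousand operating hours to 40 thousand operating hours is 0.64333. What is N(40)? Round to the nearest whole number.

5200

N(40) = N(30) × p = 8083 × 0.64333 = 5200.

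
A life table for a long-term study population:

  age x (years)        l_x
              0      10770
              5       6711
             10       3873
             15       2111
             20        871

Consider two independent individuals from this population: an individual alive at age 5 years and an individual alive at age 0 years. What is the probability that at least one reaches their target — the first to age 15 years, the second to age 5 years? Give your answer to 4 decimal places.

0.7417

p₁ = l_15/l_5 = 2111/6711 = 0.314558; p₂ = l_5/l_0 = 6711/10770 = 0.623120.
P(at least one) = 1 − (1−p₁)(1−p₂) = 1 − 0.685442 × 0.376880 = 0.741671.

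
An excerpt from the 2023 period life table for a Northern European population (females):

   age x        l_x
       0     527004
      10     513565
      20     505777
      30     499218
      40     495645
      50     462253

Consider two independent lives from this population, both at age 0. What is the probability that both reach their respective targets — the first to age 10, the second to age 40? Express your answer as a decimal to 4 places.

p₁ = l_10/l_0 = 513565/527004 = 0.974499; p₂ = l_40/l_0 = 495645/527004 = 0.940496.
P(both) = p₁ × p₂ = 0.974499 × 0.940496 = 0.916512.

0.9165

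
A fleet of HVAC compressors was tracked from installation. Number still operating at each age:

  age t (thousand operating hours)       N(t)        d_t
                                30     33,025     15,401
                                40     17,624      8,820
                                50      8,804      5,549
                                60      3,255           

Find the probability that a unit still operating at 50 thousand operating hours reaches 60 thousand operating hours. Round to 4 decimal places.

0.3697

The conditional survival probability is N(60)/N(50) = 3,255/8,804 = 0.369718.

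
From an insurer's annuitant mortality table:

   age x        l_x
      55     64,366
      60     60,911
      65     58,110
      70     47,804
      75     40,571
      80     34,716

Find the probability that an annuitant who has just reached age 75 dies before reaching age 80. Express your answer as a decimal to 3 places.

0.144

P(die before 80 | alive at 75) = 1 − l_80/l_75 = 1 − 34,716/40,571 = (5,855)/40,571 = 0.144315.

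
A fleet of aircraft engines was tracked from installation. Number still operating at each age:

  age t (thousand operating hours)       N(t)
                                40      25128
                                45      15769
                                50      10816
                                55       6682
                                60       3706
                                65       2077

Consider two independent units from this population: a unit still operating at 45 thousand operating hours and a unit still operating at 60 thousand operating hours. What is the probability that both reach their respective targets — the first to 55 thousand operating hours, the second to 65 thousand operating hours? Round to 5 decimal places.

p₁ = N(55)/N(45) = 6682/15769 = 0.423743; p₂ = N(65)/N(60) = 2077/3706 = 0.560443.
P(both) = p₁ × p₂ = 0.423743 × 0.560443 = 0.237484.

0.23748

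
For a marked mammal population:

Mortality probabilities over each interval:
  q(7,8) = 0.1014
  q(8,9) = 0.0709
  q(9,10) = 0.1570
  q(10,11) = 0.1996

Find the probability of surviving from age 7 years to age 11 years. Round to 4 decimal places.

Chaining the interval survival probabilities: (1 − 0.1014) × (1 − 0.0709) × (1 − 0.1570) × (1 − 0.1996).
= 0.8986 × 0.9291 × 0.8430 × 0.8004 = 0.563331.

0.5633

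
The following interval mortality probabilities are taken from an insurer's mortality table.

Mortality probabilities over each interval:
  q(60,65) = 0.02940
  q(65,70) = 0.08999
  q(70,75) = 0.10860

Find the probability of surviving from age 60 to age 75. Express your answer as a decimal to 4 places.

Survival from 60 to 75 is the product of surviving each interval: (1 − 0.02940) × (1 − 0.08999) × (1 − 0.10860).
= 0.97060 × 0.91001 × 0.89140 = 0.787334.

0.7873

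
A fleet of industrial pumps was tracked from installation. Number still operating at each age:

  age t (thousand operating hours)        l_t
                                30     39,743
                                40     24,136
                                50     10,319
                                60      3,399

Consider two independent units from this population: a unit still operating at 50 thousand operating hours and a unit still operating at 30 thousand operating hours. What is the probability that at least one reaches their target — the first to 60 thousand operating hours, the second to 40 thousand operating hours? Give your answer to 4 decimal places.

p₁ = l_60/l_50 = 3,399/10,319 = 0.329392; p₂ = l_40/l_30 = 24,136/39,743 = 0.607302.
P(at least one) = 1 − (1−p₁)(1−p₂) = 1 − 0.670608 × 0.392698 = 0.736654.

0.7367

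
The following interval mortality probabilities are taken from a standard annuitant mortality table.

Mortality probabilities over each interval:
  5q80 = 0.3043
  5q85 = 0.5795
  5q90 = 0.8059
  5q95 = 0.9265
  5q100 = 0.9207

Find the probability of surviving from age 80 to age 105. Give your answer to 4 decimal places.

0.0003

Survival from 80 to 105 is the product of surviving each interval: (1 − 0.3043) × (1 − 0.5795) × (1 − 0.8059) × (1 − 0.9265) × (1 − 0.9207).
= 0.6957 × 0.4205 × 0.1941 × 0.0735 × 0.0793 = 0.000331.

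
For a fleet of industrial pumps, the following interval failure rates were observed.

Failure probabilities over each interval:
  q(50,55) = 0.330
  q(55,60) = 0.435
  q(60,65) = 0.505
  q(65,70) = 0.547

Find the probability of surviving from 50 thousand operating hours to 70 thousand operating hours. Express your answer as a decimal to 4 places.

0.0849

Chaining the interval survival probabilities: (1 − 0.330) × (1 − 0.435) × (1 − 0.505) × (1 − 0.547).
= 0.670 × 0.565 × 0.495 × 0.453 = 0.084884.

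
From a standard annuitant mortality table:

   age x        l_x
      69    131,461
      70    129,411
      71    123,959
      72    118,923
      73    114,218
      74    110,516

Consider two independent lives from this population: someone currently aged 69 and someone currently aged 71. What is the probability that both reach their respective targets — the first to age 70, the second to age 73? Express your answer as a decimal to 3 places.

0.907

p₁ = l_70/l_69 = 129,411/131,461 = 0.984406; p₂ = l_73/l_71 = 114,218/123,959 = 0.921418.
P(both) = p₁ × p₂ = 0.984406 × 0.921418 = 0.907049.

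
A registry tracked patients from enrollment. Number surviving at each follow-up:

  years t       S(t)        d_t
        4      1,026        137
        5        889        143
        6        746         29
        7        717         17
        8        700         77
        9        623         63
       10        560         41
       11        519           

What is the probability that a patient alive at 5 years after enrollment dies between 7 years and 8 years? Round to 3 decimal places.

This is the probability of reaching 7 but not 8, conditional on being alive at 5: (S(7) − S(8)) / S(5).
= (717 − 700) / 889 = 17 / 889 = 0.019123.

0.019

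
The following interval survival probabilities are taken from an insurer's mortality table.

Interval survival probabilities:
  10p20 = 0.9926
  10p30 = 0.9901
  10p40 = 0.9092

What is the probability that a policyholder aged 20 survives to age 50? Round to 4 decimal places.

0.8935

Survival from 20 to 50 is the product of surviving each interval: 0.9926 × 0.9901 × 0.9092.
= 0.893537.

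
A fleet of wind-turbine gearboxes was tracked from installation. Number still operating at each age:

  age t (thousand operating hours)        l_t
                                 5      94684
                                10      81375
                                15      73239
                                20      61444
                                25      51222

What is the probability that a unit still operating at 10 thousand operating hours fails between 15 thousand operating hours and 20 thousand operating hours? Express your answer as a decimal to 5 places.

0.14495

This is the probability of reaching 15 but not 20, conditional on being operational at 10: (l_15 − l_20) / l_10.
= (73239 − 61444) / 81375 = 11795 / 81375 = 0.144946.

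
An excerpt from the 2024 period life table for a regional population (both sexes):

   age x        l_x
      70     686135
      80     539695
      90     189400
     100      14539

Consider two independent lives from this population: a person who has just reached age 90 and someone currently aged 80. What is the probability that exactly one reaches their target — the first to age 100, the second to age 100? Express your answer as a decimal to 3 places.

0.100

p₁ = l_100/l_90 = 14539/189400 = 0.076763; p₂ = l_100/l_80 = 14539/539695 = 0.026939.
P(exactly one) = p₁(1−p₂) + (1−p₁)p₂ = 0.074695 + 0.024871 = 0.099566.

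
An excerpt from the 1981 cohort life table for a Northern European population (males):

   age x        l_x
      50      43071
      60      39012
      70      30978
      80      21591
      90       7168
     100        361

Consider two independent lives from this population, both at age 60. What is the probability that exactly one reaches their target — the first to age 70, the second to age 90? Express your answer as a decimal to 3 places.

0.686

p₁ = l_70/l_60 = 30978/39012 = 0.794063; p₂ = l_90/l_60 = 7168/39012 = 0.183738.
P(exactly one) = p₁(1−p₂) + (1−p₁)p₂ = 0.648163 + 0.037838 = 0.686002.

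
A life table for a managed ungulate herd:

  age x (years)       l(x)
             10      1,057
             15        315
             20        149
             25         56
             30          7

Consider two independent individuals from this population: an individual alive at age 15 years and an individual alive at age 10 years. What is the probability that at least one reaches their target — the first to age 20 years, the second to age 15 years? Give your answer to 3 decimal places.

0.630

p₁ = l(20)/l(15) = 149/315 = 0.473016; p₂ = l(15)/l(10) = 315/1,057 = 0.298013.
P(at least one) = 1 − (1−p₁)(1−p₂) = 1 − 0.526984 × 0.701987 = 0.630064.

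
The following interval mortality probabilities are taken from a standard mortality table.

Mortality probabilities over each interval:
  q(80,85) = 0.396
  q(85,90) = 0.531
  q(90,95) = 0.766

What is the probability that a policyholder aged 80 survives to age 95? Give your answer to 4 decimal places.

0.0663

P(survive 80→95) = (1 − 0.396) × (1 − 0.531) × (1 − 0.766).
= 0.604 × 0.469 × 0.234 = 0.066287.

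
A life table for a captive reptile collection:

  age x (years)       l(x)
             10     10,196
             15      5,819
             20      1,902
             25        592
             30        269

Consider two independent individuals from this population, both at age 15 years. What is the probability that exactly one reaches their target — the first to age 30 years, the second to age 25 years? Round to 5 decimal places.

0.13856

p₁ = l(30)/l(15) = 269/5,819 = 0.046228; p₂ = l(25)/l(15) = 592/5,819 = 0.101736.
P(exactly one) = p₁(1−p₂) + (1−p₁)p₂ = 0.041525 + 0.097033 = 0.138558.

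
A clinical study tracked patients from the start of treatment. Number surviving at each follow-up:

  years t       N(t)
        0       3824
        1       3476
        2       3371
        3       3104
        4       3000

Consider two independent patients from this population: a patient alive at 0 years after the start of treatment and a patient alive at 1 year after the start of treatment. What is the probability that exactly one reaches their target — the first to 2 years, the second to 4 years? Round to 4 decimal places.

p₁ = N(2)/N(0) = 3371/3824 = 0.881538; p₂ = N(4)/N(1) = 3000/3476 = 0.863061.
P(exactly one) = p₁(1−p₂) + (1−p₁)p₂ = 0.120717 + 0.102240 = 0.222957.

0.2230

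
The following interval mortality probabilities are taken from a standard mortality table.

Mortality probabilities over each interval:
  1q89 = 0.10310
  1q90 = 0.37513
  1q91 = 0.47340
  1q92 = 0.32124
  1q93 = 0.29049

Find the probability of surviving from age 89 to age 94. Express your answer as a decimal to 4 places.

5p89 = (1 − 0.10310) × (1 − 0.37513) × (1 − 0.47340) × (1 − 0.32124) × (1 − 0.29049).
= 0.89690 × 0.62487 × 0.52660 × 0.67876 × 0.70951 = 0.142131.

0.1421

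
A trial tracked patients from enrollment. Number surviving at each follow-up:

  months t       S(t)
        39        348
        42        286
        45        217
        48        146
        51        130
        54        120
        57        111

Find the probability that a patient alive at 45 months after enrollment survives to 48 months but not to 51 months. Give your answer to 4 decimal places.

0.0737

This is the probability of reaching 48 but not 51, conditional on being alive at 45: (S(48) − S(51)) / S(45).
= (146 − 130) / 217 = 16 / 217 = 0.073733.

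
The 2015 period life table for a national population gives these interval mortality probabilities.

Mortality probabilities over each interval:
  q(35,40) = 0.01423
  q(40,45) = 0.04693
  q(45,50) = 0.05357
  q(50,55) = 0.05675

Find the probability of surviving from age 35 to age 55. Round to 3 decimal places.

0.839

Survival from 35 to 55 is the product of surviving each interval: (1 − 0.01423) × (1 − 0.04693) × (1 − 0.05357) × (1 − 0.05675).
= 0.98577 × 0.95307 × 0.94643 × 0.94325 = 0.838718.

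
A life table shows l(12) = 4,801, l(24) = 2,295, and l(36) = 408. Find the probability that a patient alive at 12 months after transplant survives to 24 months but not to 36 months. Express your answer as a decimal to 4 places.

0.3930

This is the probability of reaching 24 but not 36, conditional on being alive at 12: (l(24) − l(36)) / l(12).
= (2,295 − 408) / 4,801 = 1,887 / 4,801 = 0.393043.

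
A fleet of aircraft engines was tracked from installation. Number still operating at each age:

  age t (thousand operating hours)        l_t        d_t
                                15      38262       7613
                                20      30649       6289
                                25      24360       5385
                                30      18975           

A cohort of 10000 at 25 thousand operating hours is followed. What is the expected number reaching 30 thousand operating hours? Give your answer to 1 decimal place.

The relevant probability is 18975/24360 = 0.778941.
Expected number = 10000 × 0.778941 = 7789.4.

7789.4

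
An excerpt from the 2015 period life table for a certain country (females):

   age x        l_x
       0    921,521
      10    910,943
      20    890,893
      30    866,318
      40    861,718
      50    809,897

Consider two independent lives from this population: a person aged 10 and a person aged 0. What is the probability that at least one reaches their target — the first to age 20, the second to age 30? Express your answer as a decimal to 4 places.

p₁ = l_20/l_10 = 890,893/910,943 = 0.977990; p₂ = l_30/l_0 = 866,318/921,521 = 0.940096.
P(at least one) = 1 − (1−p₁)(1−p₂) = 1 − 0.022010 × 0.059904 = 0.998682.

0.9987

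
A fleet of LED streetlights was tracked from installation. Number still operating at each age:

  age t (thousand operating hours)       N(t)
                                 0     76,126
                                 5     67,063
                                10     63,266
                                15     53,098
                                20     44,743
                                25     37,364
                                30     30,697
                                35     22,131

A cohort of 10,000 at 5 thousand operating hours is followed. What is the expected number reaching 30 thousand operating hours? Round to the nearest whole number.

The relevant probability is 30,697/67,063 = 0.457734.
Expected number = 10,000 × 0.457734 = 4577.

4577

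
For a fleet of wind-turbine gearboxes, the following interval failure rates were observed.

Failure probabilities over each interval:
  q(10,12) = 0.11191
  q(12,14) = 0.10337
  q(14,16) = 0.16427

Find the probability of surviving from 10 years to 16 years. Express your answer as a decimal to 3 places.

0.665

Chaining the interval survival probabilities: (1 − 0.11191) × (1 − 0.10337) × (1 − 0.16427).
= 0.88809 × 0.89663 × 0.83573 = 0.665482.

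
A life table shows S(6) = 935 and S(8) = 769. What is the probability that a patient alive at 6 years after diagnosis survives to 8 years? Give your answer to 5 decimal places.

0.82246

The conditional survival probability is S(8)/S(6) = 769/935 = 0.822460.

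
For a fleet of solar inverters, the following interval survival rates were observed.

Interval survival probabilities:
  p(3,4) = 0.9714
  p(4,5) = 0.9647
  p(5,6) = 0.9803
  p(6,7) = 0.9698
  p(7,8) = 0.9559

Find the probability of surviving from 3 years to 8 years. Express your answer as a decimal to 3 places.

The overall survival probability is 0.9714 × 0.9647 × 0.9803 × 0.9698 × 0.9559.
= 0.851616.

0.852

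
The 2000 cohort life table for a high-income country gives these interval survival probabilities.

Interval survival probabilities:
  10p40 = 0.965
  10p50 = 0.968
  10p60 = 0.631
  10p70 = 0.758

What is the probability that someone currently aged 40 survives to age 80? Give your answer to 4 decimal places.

The overall survival probability is 0.965 × 0.968 × 0.631 × 0.758.
= 0.446788.

0.4468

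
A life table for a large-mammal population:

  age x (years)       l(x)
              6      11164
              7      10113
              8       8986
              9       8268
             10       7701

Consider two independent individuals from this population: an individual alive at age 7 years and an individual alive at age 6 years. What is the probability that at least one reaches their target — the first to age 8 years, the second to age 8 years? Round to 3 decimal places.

p₁ = l(8)/l(7) = 8986/10113 = 0.888559; p₂ = l(8)/l(6) = 8986/11164 = 0.804909.
P(at least one) = 1 − (1−p₁)(1−p₂) = 1 − 0.111441 × 0.195091 = 0.978259.

0.978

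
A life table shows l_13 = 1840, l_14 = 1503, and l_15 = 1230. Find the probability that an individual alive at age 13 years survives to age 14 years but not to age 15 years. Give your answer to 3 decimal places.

0.148

This is the probability of reaching 14 but not 15, conditional on being alive at 13: (l_14 − l_15) / l_13.
= (1503 − 1230) / 1840 = 273 / 1840 = 0.148370.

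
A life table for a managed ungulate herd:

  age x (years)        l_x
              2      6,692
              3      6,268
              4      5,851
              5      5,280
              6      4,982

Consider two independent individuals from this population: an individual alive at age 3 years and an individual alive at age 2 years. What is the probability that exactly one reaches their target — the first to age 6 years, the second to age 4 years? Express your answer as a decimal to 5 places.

p₁ = l_6/l_3 = 4,982/6,268 = 0.794831; p₂ = l_4/l_2 = 5,851/6,692 = 0.874328.
P(exactly one) = p₁(1−p₂) + (1−p₁)p₂ = 0.099888 + 0.179385 = 0.279273.

0.27927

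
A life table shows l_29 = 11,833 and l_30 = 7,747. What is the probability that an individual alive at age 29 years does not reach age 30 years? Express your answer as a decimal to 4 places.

P(die before 30 | alive at 29) = 1 − l_30/l_29 = 1 − 7,747/11,833 = (4,086)/11,833 = 0.345306.

0.3453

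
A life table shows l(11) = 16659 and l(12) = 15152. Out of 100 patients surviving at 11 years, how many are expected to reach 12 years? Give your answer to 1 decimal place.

91.0

The relevant probability is 15152/16659 = 0.909538.
Expected number = 100 × 0.909538 = 91.0.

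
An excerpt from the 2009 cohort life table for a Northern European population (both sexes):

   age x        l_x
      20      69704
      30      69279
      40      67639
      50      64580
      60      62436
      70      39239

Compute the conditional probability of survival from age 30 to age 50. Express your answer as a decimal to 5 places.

We want 20p30 = l_50/l_30.
The conditional survival probability is l_50/l_30 = 64580/69279 = 0.932173.

0.93217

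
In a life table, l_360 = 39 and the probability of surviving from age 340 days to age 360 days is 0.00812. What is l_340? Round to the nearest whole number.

l_340 = l_360 / p = 39 / 0.00812 = 4803.

4803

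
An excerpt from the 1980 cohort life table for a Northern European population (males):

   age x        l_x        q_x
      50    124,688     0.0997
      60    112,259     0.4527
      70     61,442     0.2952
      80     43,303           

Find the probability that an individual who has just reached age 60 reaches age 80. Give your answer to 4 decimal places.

We want 20p60 = l_80/l_60.
The conditional survival probability is l_80/l_60 = 43,303/112,259 = 0.385742.

0.3857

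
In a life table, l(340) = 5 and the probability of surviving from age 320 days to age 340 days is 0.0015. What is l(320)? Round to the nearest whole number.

l(320) = l(340) / p = 5 / 0.0015 = 3333.

3333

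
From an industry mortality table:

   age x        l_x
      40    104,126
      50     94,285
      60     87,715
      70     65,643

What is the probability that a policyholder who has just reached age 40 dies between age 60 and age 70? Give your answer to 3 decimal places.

0.212

We want 20|10q40 = (l_60 − l_70)/l_40.
This is the probability of reaching 60 but not 70, conditional on being alive at 40: (l_60 − l_70) / l_40.
= (87,715 − 65,643) / 104,126 = 22,072 / 104,126 = 0.211974.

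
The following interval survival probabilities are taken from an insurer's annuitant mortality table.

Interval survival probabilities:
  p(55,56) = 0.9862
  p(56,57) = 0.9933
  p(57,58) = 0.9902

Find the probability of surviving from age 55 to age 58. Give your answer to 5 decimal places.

0.96999

The overall survival probability is 0.9862 × 0.9933 × 0.9902.
= 0.969992.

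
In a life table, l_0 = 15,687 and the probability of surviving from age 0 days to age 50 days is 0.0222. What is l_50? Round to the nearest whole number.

348

l_50 = l_0 × p = 15,687 × 0.0222 = 348.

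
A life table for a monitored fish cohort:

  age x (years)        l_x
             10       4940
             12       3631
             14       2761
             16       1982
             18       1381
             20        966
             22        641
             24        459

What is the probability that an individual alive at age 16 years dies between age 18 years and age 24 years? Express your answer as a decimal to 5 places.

0.46519

This is the probability of reaching 18 but not 24, conditional on being alive at 16: (l_18 − l_24) / l_16.
= (1381 − 459) / 1982 = 922 / 1982 = 0.465187.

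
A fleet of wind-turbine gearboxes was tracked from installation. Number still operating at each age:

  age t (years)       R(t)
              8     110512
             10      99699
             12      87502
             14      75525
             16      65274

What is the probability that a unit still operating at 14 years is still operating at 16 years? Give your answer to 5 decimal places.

0.86427

The conditional survival probability is R(16)/R(14) = 65274/75525 = 0.864270.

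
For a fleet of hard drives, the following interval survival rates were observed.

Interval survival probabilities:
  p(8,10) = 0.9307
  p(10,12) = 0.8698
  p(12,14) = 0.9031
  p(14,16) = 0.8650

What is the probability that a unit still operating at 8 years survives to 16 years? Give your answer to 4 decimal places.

0.6324

Chaining the interval survival probabilities: 0.9307 × 0.8698 × 0.9031 × 0.8650.
= 0.632384.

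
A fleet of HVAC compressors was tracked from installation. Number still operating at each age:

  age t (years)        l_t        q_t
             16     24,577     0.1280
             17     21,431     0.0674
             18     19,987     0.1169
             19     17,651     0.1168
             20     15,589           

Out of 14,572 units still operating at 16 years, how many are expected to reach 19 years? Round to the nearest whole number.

The relevant probability is 17,651/24,577 = 0.718192.
Expected number = 14,572 × 0.718192 = 10465.

10465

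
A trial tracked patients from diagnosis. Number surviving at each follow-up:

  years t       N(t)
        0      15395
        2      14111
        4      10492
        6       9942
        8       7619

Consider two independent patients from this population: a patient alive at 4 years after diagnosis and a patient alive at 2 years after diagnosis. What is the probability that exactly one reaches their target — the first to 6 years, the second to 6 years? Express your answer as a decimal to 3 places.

p₁ = N(6)/N(4) = 9942/10492 = 0.947579; p₂ = N(6)/N(2) = 9942/14111 = 0.704557.
P(exactly one) = p₁(1−p₂) + (1−p₁)p₂ = 0.279956 + 0.036934 = 0.316889.

0.317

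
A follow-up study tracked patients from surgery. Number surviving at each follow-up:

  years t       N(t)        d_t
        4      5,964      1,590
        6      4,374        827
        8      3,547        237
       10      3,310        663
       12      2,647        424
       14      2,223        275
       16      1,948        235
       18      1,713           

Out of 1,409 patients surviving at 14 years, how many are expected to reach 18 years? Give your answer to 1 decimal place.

The relevant probability is 1,713/2,223 = 0.770580.
Expected number = 1,409 × 0.770580 = 1085.7.

1085.7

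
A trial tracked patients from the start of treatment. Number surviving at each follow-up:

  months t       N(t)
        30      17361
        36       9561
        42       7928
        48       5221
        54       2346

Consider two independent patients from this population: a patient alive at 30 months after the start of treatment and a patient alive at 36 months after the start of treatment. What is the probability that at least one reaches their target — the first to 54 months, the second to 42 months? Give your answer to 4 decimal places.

p₁ = N(54)/N(30) = 2346/17361 = 0.135130; p₂ = N(42)/N(36) = 7928/9561 = 0.829202.
P(at least one) = 1 − (1−p₁)(1−p₂) = 1 − 0.864870 × 0.170798 = 0.852282.

0.8523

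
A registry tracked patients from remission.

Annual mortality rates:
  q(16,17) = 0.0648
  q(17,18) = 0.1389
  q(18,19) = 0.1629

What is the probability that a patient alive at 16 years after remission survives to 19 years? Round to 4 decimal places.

P(survive 16→19) = (1 − 0.0648) × (1 − 0.1389) × (1 − 0.1629).
= 0.9352 × 0.8611 × 0.8371 = 0.674117.

0.6741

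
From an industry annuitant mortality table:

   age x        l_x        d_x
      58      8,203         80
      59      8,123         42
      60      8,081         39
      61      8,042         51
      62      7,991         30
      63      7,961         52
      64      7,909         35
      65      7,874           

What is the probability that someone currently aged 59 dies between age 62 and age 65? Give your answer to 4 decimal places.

We want 3|3q59 = (l_62 − l_65)/l_59.
This is the probability of reaching 62 but not 65, conditional on being alive at 59: (l_62 − l_65) / l_59.
= (7,991 − 7,874) / 8,123 = 117 / 8,123 = 0.014404.

0.0144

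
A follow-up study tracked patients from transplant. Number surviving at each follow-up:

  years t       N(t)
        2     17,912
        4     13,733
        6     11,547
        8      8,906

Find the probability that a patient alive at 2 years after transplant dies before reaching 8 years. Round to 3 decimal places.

0.503

P(die before 8 | alive at 2) = 1 − N(8)/N(2) = 1 − 8,906/17,912 = (9,006)/17,912 = 0.502791.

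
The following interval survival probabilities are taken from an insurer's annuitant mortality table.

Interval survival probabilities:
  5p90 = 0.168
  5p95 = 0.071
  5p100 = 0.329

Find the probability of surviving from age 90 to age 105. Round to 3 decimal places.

0.004

15p90 = 0.168 × 0.071 × 0.329.
= 0.003924.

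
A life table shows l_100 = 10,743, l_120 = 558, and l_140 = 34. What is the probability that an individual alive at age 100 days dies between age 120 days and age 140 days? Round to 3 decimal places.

0.049

This is the probability of reaching 120 but not 140, conditional on being alive at 100: (l_120 − l_140) / l_100.
= (558 − 34) / 10,743 = 524 / 10,743 = 0.048776.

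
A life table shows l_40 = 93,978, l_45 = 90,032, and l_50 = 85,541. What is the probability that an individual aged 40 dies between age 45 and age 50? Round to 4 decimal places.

We want 5|5q40 = (l_45 − l_50)/l_40.
This is the probability of reaching 45 but not 50, conditional on being alive at 40: (l_45 − l_50) / l_40.
= (90,032 − 85,541) / 93,978 = 4,491 / 93,978 = 0.047788.

0.0478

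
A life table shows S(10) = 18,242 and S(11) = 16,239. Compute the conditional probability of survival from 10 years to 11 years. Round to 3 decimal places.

0.890

The conditional survival probability is S(11)/S(10) = 16,239/18,242 = 0.890198.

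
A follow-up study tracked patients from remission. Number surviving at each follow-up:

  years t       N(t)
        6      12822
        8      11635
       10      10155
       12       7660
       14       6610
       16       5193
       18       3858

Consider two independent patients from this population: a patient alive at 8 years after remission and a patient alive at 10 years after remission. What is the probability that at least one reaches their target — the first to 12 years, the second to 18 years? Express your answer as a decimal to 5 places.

p₁ = N(12)/N(8) = 7660/11635 = 0.658358; p₂ = N(18)/N(10) = 3858/10155 = 0.379911.
P(at least one) = 1 − (1−p₁)(1−p₂) = 1 − 0.341642 × 0.620089 = 0.788152.

0.78815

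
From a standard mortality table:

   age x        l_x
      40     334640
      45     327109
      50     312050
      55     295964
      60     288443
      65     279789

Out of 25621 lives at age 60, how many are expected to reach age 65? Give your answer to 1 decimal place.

24852.3

The relevant probability is 279789/288443 = 0.969998.
Expected number = 25621 × 0.969998 = 24852.3.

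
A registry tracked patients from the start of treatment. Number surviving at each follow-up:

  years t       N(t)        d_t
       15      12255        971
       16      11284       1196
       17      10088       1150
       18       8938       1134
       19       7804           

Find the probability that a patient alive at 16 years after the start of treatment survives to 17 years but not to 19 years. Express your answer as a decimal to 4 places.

0.2024

This is the probability of reaching 17 but not 19, conditional on being alive at 16: (N(17) − N(19)) / N(16).
= (10088 − 7804) / 11284 = 2284 / 11284 = 0.202410.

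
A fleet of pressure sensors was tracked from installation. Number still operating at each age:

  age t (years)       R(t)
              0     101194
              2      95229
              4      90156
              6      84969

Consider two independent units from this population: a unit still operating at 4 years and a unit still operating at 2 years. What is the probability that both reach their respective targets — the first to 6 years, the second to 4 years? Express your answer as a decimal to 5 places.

p₁ = R(6)/R(4) = 84969/90156 = 0.942466; p₂ = R(4)/R(2) = 90156/95229 = 0.946728.
P(both) = p₁ × p₂ = 0.942466 × 0.946728 = 0.892259.

0.89226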